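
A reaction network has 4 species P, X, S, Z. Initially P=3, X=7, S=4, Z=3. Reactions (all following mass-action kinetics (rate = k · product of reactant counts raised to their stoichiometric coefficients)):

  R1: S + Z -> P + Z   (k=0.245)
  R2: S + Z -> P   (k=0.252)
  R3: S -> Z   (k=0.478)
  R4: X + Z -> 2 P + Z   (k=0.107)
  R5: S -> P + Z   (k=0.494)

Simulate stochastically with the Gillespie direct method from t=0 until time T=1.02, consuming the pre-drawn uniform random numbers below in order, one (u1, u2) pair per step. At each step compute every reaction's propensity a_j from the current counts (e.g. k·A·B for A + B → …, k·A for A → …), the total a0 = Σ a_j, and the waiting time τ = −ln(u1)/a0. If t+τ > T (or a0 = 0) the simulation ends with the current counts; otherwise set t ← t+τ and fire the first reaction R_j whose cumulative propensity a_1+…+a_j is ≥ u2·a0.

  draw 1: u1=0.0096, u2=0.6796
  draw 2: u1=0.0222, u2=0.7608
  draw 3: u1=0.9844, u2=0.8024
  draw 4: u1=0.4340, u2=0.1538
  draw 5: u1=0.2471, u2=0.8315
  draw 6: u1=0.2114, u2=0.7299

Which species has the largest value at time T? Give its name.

t=0.000: P=3 X=7 S=4 Z=3
Draw 1: a1=2.940, a2=3.024, a3=1.912, a4=2.247, a5=1.976, a0=12.099; τ=−ln(0.0096)/12.099=0.384 → t=0.384; u2·a0=0.6796·12.099=8.222; a1+…+a3=7.876 < 8.222 ≤ a1+…+a4=10.123 → R4 fires; P=5 X=6 S=4 Z=3
Draw 2: a1=2.940, a2=3.024, a3=1.912, a4=1.926, a5=1.976, a0=11.778; τ=−ln(0.0222)/11.778=0.323 → t=0.707; u2·a0=0.7608·11.778=8.961; a1+…+a3=7.876 < 8.961 ≤ a1+…+a4=9.802 → R4 fires; P=7 X=5 S=4 Z=3
Draw 3: a1=2.940, a2=3.024, a3=1.912, a4=1.605, a5=1.976, a0=11.457; τ=−ln(0.9844)/11.457=0.001 → t=0.709; u2·a0=0.8024·11.457=9.193; a1+…+a3=7.876 < 9.193 ≤ a1+…+a4=9.481 → R4 fires; P=9 X=4 S=4 Z=3
Draw 4: a1=2.940, a2=3.024, a3=1.912, a4=1.284, a5=1.976, a0=11.136; τ=−ln(0.4340)/11.136=0.075 → t=0.784; u2·a0=0.1538·11.136=1.713 ≤ a1=2.940 → R1 fires; P=10 X=4 S=3 Z=3
Draw 5: a1=2.205, a2=2.268, a3=1.434, a4=1.284, a5=1.482, a0=8.673; τ=−ln(0.2471)/8.673=0.161 → t=0.945; u2·a0=0.8315·8.673=7.212; a1+…+a4=7.191 < 7.212 ≤ a1+…+a5=8.673 → R5 fires; P=11 X=4 S=2 Z=4
Draw 6: a1=1.960, a2=2.016, a3=0.956, a4=1.712, a5=0.988, a0=7.632; τ=−ln(0.2114)/7.632=0.204 → t=1.148 > T=1.02: stop.
At T=1.02: P=11 X=4 S=2 Z=4; the largest is P.

Dominant species at T: P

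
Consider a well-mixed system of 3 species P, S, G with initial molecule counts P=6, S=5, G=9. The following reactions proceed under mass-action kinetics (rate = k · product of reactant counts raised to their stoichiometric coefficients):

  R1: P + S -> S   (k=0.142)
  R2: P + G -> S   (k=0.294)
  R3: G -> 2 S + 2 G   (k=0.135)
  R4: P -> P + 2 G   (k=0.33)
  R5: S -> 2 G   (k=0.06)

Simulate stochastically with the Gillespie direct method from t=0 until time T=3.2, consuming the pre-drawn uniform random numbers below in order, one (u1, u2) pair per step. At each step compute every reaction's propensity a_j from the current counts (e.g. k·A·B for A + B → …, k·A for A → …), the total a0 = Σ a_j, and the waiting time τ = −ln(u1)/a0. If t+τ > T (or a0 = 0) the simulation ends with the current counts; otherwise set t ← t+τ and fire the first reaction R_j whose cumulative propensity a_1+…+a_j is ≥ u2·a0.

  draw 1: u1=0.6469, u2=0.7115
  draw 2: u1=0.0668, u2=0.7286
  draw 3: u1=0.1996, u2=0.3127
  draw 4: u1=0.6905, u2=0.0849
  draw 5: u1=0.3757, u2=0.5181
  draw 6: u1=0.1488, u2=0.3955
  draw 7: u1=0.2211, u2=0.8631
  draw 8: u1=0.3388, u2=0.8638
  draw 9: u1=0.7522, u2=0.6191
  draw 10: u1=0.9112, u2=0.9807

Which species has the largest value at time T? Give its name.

t=0.000: P=6 S=5 G=9
Draw 1: a1=4.260, a2=15.876, a3=1.215, a4=1.980, a5=0.300, a0=23.631; τ=−ln(0.6469)/23.631=0.018 → t=0.018; u2·a0=0.7115·23.631=16.813; a1=4.260 < 16.813 ≤ a1+a2=20.136 → R2 fires; P=5 S=6 G=8
Draw 2: a1=4.260, a2=11.760, a3=1.080, a4=1.650, a5=0.360, a0=19.110; τ=−ln(0.0668)/19.110=0.142 → t=0.160; u2·a0=0.7286·19.110=13.924; a1=4.260 < 13.924 ≤ a1+a2=16.020 → R2 fires; P=4 S=7 G=7
Draw 3: a1=3.976, a2=8.232, a3=0.945, a4=1.320, a5=0.420, a0=14.893; τ=−ln(0.1996)/14.893=0.108 → t=0.268; u2·a0=0.3127·14.893=4.657; a1=3.976 < 4.657 ≤ a1+a2=12.208 → R2 fires; P=3 S=8 G=6
Draw 4: a1=3.408, a2=5.292, a3=0.810, a4=0.990, a5=0.480, a0=10.980; τ=−ln(0.6905)/10.980=0.034 → t=0.302; u2·a0=0.0849·10.980=0.932 ≤ a1=3.408 → R1 fires; P=2 S=8 G=6
Draw 5: a1=2.272, a2=3.528, a3=0.810, a4=0.660, a5=0.480, a0=7.750; τ=−ln(0.3757)/7.750=0.126 → t=0.428; u2·a0=0.5181·7.750=4.015; a1=2.272 < 4.015 ≤ a1+a2=5.800 → R2 fires; P=1 S=9 G=5
Draw 6: a1=1.278, a2=1.470, a3=0.675, a4=0.330, a5=0.540, a0=4.293; τ=−ln(0.1488)/4.293=0.444 → t=0.872; u2·a0=0.3955·4.293=1.698; a1=1.278 < 1.698 ≤ a1+a2=2.748 → R2 fires; P=0 S=10 G=4
Draw 7: a1=0.000, a2=0.000, a3=0.540, a4=0.000, a5=0.600, a0=1.140; τ=−ln(0.2211)/1.140=1.324 → t=2.196; u2·a0=0.8631·1.140=0.984; a1+…+a4=0.540 < 0.984 ≤ a1+…+a5=1.140 → R5 fires; P=0 S=9 G=6
Draw 8: a1=0.000, a2=0.000, a3=0.810, a4=0.000, a5=0.540, a0=1.350; τ=−ln(0.3388)/1.350=0.802 → t=2.998; u2·a0=0.8638·1.350=1.166; a1+…+a4=0.810 < 1.166 ≤ a1+…+a5=1.350 → R5 fires; P=0 S=8 G=8
Draw 9: a1=0.000, a2=0.000, a3=1.080, a4=0.000, a5=0.480, a0=1.560; τ=−ln(0.7522)/1.560=0.183 → t=3.180; u2·a0=0.6191·1.560=0.966; a1+a2=0.000 < 0.966 ≤ a1+…+a3=1.080 → R3 fires; P=0 S=10 G=9
Draw 10: a1=0.000, a2=0.000, a3=1.215, a4=0.000, a5=0.600, a0=1.815; τ=−ln(0.9112)/1.815=0.051 → t=3.231 > T=3.2: stop.
At T=3.2: P=0 S=10 G=9; the largest is S.

Dominant species at T: S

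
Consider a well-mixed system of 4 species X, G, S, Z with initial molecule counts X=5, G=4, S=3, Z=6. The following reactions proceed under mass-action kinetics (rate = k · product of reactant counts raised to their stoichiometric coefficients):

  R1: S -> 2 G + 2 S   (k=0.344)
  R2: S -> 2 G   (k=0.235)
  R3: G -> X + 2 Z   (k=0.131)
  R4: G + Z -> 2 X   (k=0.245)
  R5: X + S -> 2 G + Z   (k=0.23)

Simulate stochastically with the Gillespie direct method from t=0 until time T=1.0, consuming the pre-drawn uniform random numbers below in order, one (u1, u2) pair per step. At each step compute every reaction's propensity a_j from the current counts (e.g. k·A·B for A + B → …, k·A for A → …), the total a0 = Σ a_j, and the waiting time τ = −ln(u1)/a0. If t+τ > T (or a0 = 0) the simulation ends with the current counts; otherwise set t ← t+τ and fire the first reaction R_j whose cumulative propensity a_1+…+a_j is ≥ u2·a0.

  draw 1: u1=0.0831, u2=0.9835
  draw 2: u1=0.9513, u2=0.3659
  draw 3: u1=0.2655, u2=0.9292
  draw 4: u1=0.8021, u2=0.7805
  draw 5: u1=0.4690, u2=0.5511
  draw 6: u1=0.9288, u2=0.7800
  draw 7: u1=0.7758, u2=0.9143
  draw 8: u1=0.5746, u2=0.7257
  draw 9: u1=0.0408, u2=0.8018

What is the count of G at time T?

t=0.000: X=5 G=4 S=3 Z=6
Draw 1: a1=1.032, a2=0.705, a3=0.524, a4=5.880, a5=3.450, a0=11.591; τ=−ln(0.0831)/11.591=0.215 → t=0.215; u2·a0=0.9835·11.591=11.400; a1+…+a4=8.141 < 11.400 ≤ a1+…+a5=11.591 → R5 fires; X=4 G=6 S=2 Z=7
Draw 2: a1=0.688, a2=0.470, a3=0.786, a4=10.290, a5=1.840, a0=14.074; τ=−ln(0.9513)/14.074=0.004 → t=0.218; u2·a0=0.3659·14.074=5.150; a1+…+a3=1.944 < 5.150 ≤ a1+…+a4=12.234 → R4 fires; X=6 G=5 S=2 Z=6
Draw 3: a1=0.688, a2=0.470, a3=0.655, a4=7.350, a5=2.760, a0=11.923; τ=−ln(0.2655)/11.923=0.111 → t=0.329; u2·a0=0.9292·11.923=11.079; a1+…+a4=9.163 < 11.079 ≤ a1+…+a5=11.923 → R5 fires; X=5 G=7 S=1 Z=7
Draw 4: a1=0.344, a2=0.235, a3=0.917, a4=12.005, a5=1.150, a0=14.651; τ=−ln(0.8021)/14.651=0.015 → t=0.344; u2·a0=0.7805·14.651=11.435; a1+…+a3=1.496 < 11.435 ≤ a1+…+a4=13.501 → R4 fires; X=7 G=6 S=1 Z=6
Draw 5: a1=0.344, a2=0.235, a3=0.786, a4=8.820, a5=1.610, a0=11.795; τ=−ln(0.4690)/11.795=0.064 → t=0.409; u2·a0=0.5511·11.795=6.500; a1+…+a3=1.365 < 6.500 ≤ a1+…+a4=10.185 → R4 fires; X=9 G=5 S=1 Z=5
Draw 6: a1=0.344, a2=0.235, a3=0.655, a4=6.125, a5=2.070, a0=9.429; τ=−ln(0.9288)/9.429=0.008 → t=0.416; u2·a0=0.7800·9.429=7.355; a1+…+a3=1.234 < 7.355 ≤ a1+…+a4=7.359 → R4 fires; X=11 G=4 S=1 Z=4
Draw 7: a1=0.344, a2=0.235, a3=0.524, a4=3.920, a5=2.530, a0=7.553; τ=−ln(0.7758)/7.553=0.034 → t=0.450; u2·a0=0.9143·7.553=6.906; a1+…+a4=5.023 < 6.906 ≤ a1+…+a5=7.553 → R5 fires; X=10 G=6 S=0 Z=5
Draw 8: a1=0.000, a2=0.000, a3=0.786, a4=7.350, a5=0.000, a0=8.136; τ=−ln(0.5746)/8.136=0.068 → t=0.518; u2·a0=0.7257·8.136=5.904; a1+…+a3=0.786 < 5.904 ≤ a1+…+a4=8.136 → R4 fires; X=12 G=5 S=0 Z=4
Draw 9: a1=0.000, a2=0.000, a3=0.655, a4=4.900, a5=0.000, a0=5.555; τ=−ln(0.0408)/5.555=0.576 → t=1.094 > T=1.0: stop.
Read off G at T=1.0: 5

G at T = 5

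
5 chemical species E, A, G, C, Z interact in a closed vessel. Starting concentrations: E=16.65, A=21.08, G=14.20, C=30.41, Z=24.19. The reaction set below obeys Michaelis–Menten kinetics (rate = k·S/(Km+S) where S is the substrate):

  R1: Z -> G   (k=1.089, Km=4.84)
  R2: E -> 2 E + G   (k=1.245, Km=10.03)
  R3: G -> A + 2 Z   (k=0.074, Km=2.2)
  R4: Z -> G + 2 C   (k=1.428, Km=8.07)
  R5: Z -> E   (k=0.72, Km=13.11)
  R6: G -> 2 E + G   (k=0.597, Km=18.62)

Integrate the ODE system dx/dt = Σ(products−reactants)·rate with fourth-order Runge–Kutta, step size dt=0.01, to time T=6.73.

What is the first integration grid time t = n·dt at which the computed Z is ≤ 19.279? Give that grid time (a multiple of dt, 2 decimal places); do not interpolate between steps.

Threshold first reached at t = 2.19

RK4 with dt=0.01: 673 steps to T=6.73. Trajectory (selected grid times):
t=0.00: E=16.65 A=21.08 G=14.20 C=30.41 Z=24.19
t=0.75: E=17.99 A=21.13 G=16.21 C=32.00 Z=22.47
t=1.50: E=19.36 A=21.18 G=18.22 C=33.56 Z=20.78
t=2.18: E=20.63 A=21.22 G=20.03 C=34.95 Z=19.29
t=2.19: E=20.65 A=21.22 G=20.05 C=34.97 Z=19.27
t=2.24: E=20.75 A=21.23 G=20.19 C=35.07 Z=19.16
t=2.99: E=22.17 A=21.28 G=22.16 C=36.55 Z=17.56
t=3.74: E=23.62 A=21.33 G=24.12 C=38.00 Z=16.00
t=4.49: E=25.09 A=21.38 G=26.05 C=39.40 Z=14.49
t=5.23: E=26.55 A=21.43 G=27.92 C=40.73 Z=13.06
t=5.98: E=28.04 A=21.48 G=29.79 C=42.03 Z=11.66
t=6.73: E=29.53 A=21.53 G=31.61 C=43.26 Z=10.34
Z(2.18)=19.290 > 19.279 but Z(2.19)=19.268 ≤ 19.279, so the first grid time is t=2.19.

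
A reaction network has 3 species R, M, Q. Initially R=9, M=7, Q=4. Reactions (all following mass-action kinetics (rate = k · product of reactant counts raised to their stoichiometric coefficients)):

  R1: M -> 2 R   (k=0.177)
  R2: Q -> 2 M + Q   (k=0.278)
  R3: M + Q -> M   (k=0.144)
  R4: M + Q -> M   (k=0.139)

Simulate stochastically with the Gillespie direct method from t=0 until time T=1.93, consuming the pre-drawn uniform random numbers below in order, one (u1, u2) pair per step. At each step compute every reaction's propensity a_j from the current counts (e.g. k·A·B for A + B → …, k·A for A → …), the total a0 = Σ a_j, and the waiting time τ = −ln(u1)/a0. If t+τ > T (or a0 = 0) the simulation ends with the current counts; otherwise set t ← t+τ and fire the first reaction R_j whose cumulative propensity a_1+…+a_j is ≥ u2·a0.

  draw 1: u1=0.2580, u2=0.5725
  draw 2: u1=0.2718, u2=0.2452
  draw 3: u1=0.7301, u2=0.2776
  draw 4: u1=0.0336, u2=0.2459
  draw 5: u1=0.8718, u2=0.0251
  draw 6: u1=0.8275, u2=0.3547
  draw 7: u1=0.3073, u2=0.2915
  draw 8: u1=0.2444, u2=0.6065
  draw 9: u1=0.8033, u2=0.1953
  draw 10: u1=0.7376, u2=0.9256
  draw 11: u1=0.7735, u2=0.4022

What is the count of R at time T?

t=0.000: R=9 M=7 Q=4
Draw 1: a1=1.239, a2=1.112, a3=4.032, a4=3.892, a0=10.275; τ=−ln(0.2580)/10.275=0.132 → t=0.132; u2·a0=0.5725·10.275=5.882; a1+a2=2.351 < 5.882 ≤ a1+…+a3=6.383 → R3 fires; R=9 M=7 Q=3
Draw 2: a1=1.239, a2=0.834, a3=3.024, a4=2.919, a0=8.016; τ=−ln(0.2718)/8.016=0.163 → t=0.294; u2·a0=0.2452·8.016=1.966; a1=1.239 < 1.966 ≤ a1+a2=2.073 → R2 fires; R=9 M=9 Q=3
Draw 3: a1=1.593, a2=0.834, a3=3.888, a4=3.753, a0=10.068; τ=−ln(0.7301)/10.068=0.031 → t=0.326; u2·a0=0.2776·10.068=2.795; a1+a2=2.427 < 2.795 ≤ a1+…+a3=6.315 → R3 fires; R=9 M=9 Q=2
Draw 4: a1=1.593, a2=0.556, a3=2.592, a4=2.502, a0=7.243; τ=−ln(0.0336)/7.243=0.468 → t=0.794; u2·a0=0.2459·7.243=1.781; a1=1.593 < 1.781 ≤ a1+a2=2.149 → R2 fires; R=9 M=11 Q=2
Draw 5: a1=1.947, a2=0.556, a3=3.168, a4=3.058, a0=8.729; τ=−ln(0.8718)/8.729=0.016 → t=0.810; u2·a0=0.0251·8.729=0.219 ≤ a1=1.947 → R1 fires; R=11 M=10 Q=2
Draw 6: a1=1.770, a2=0.556, a3=2.880, a4=2.780, a0=7.986; τ=−ln(0.8275)/7.986=0.024 → t=0.834; u2·a0=0.3547·7.986=2.833; a1+a2=2.326 < 2.833 ≤ a1+…+a3=5.206 → R3 fires; R=11 M=10 Q=1
Draw 7: a1=1.770, a2=0.278, a3=1.440, a4=1.390, a0=4.878; τ=−ln(0.3073)/4.878=0.242 → t=1.075; u2·a0=0.2915·4.878=1.422 ≤ a1=1.770 → R1 fires; R=13 M=9 Q=1
Draw 8: a1=1.593, a2=0.278, a3=1.296, a4=1.251, a0=4.418; τ=−ln(0.2444)/4.418=0.319 → t=1.394; u2·a0=0.6065·4.418=2.680; a1+a2=1.871 < 2.680 ≤ a1+…+a3=3.167 → R3 fires; R=13 M=9 Q=0
Draw 9: a1=1.593, a2=0.000, a3=0.000, a4=0.000, a0=1.593; τ=−ln(0.8033)/1.593=0.137 → t=1.532; u2·a0=0.1953·1.593=0.311 ≤ a1=1.593 → R1 fires; R=15 M=8 Q=0
Draw 10: a1=1.416, a2=0.000, a3=0.000, a4=0.000, a0=1.416; τ=−ln(0.7376)/1.416=0.215 → t=1.747; u2·a0=0.9256·1.416=1.311 ≤ a1=1.416 → R1 fires; R=17 M=7 Q=0
Draw 11: a1=1.239, a2=0.000, a3=0.000, a4=0.000, a0=1.239; τ=−ln(0.7735)/1.239=0.207 → t=1.954 > T=1.93: stop.
Read off R at T=1.93: 17

R at T = 17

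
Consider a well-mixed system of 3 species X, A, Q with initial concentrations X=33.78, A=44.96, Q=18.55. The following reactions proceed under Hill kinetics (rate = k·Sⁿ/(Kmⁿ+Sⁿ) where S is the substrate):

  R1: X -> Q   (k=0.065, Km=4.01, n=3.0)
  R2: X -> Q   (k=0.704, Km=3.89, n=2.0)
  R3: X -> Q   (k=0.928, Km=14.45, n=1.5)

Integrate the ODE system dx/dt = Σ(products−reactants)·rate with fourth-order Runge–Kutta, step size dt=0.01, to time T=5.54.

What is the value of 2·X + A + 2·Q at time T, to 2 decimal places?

Value at T = 149.62

Check how each reaction changes W = 2·X + A + 2·Q (weight of products minus weight of reactants):
R1: X -> Q: (2·1) − (2·1) = 2 − 2 = 0
R2: X -> Q: (2·1) − (2·1) = 2 − 2 = 0
R3: X -> Q: (2·1) − (2·1) = 2 − 2 = 0
Every reaction leaves W unchanged, so W is conserved and no simulation is needed: W(T) = W(0) = 2·33.78 + 44.96 + 2·18.55 = 149.62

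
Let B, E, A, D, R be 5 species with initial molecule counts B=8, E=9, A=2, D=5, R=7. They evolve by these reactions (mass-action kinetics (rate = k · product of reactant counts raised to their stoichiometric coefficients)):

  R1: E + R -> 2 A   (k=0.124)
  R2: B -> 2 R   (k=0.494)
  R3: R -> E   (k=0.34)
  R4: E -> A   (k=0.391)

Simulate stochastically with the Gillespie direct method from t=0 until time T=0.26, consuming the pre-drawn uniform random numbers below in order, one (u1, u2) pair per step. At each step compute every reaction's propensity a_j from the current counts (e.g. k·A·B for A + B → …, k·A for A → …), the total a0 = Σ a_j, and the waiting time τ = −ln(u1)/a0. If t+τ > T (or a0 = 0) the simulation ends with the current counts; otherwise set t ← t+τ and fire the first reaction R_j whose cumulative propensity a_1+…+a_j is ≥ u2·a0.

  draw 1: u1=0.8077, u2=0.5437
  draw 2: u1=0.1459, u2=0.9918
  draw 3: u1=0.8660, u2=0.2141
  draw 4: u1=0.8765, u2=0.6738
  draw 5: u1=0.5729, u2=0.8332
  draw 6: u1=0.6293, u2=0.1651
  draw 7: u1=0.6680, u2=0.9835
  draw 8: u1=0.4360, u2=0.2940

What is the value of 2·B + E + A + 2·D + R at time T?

Check how each reaction changes W = 2·B + E + A + 2·D + R (weight of products minus weight of reactants):
R1: E + R -> 2 A: (1·2) − (1·1 + 1·1) = 2 − 2 = 0
R2: B -> 2 R: (1·2) − (2·1) = 2 − 2 = 0
R3: R -> E: (1·1) − (1·1) = 1 − 1 = 0
R4: E -> A: (1·1) − (1·1) = 1 − 1 = 0
Every reaction leaves W unchanged, so W is conserved and no simulation is needed: W(T) = W(0) = 2·8 + 9 + 2 + 2·5 + 7 = 44

Value at T = 44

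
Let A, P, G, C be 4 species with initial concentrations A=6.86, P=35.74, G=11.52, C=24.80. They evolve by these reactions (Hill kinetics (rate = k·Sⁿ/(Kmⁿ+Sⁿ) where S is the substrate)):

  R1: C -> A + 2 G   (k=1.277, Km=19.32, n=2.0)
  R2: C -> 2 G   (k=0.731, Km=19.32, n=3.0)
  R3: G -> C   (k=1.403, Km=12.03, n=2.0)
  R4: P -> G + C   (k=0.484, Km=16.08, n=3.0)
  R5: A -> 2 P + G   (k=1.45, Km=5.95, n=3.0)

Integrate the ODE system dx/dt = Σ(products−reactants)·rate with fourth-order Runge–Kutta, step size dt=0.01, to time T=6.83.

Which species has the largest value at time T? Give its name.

RK4 with dt=0.01: 683 steps to T=6.83. Trajectory (selected grid times):
t=0.00: A=6.86 P=35.74 G=11.52 C=24.80
t=0.76: A=6.80 P=36.73 G=13.92 C=24.72
t=1.52: A=6.75 P=37.70 G=16.22 C=24.73
t=2.28: A=6.70 P=38.66 G=18.46 C=24.82
t=3.04: A=6.66 P=39.61 G=20.64 C=24.95
t=3.79: A=6.63 P=40.53 G=22.76 C=25.12
t=4.55: A=6.60 P=41.46 G=24.88 C=25.32
t=5.31: A=6.58 P=42.38 G=26.99 C=25.54
t=6.07: A=6.57 P=43.30 G=29.09 C=25.78
t=6.83: A=6.56 P=44.21 G=31.19 C=26.04
At T=6.83: A=6.56 P=44.21 G=31.19 C=26.04; the largest is P.

Dominant species at T: P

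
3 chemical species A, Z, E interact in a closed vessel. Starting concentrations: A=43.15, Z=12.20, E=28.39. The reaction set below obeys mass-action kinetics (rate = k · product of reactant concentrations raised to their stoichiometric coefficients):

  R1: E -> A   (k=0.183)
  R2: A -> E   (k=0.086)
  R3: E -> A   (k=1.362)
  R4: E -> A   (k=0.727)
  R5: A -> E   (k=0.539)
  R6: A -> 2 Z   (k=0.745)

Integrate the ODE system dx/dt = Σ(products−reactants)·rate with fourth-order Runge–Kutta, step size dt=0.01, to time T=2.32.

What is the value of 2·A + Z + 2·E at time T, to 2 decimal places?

Value at T = 155.28

Check how each reaction changes W = 2·A + Z + 2·E (weight of products minus weight of reactants):
R1: E -> A: (2·1) − (2·1) = 2 − 2 = 0
R2: A -> E: (2·1) − (2·1) = 2 − 2 = 0
R3: E -> A: (2·1) − (2·1) = 2 − 2 = 0
R4: E -> A: (2·1) − (2·1) = 2 − 2 = 0
R5: A -> E: (2·1) − (2·1) = 2 − 2 = 0
R6: A -> 2 Z: (1·2) − (2·1) = 2 − 2 = 0
Every reaction leaves W unchanged, so W is conserved and no simulation is needed: W(T) = W(0) = 2·43.15 + 12.20 + 2·28.39 = 155.28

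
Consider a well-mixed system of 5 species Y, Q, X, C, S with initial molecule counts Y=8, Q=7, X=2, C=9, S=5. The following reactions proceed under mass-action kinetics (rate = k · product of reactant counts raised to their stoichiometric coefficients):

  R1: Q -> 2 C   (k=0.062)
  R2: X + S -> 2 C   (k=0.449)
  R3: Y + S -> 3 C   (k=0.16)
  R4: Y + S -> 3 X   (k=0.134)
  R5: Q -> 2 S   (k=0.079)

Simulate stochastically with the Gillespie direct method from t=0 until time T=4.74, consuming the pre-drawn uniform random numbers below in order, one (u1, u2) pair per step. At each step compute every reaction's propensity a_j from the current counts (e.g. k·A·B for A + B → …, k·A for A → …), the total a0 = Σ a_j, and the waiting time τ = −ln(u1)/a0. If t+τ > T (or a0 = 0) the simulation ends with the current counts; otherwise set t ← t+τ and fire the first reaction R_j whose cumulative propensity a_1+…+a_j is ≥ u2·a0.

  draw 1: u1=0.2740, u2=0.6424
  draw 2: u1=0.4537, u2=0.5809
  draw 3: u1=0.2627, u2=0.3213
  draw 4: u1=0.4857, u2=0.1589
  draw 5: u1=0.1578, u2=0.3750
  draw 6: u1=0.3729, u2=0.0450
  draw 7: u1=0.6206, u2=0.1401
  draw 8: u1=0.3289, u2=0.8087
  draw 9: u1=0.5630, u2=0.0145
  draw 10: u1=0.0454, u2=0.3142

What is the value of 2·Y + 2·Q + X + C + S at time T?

Check how each reaction changes W = 2·Y + 2·Q + X + C + S (weight of products minus weight of reactants):
R1: Q -> 2 C: (1·2) − (2·1) = 2 − 2 = 0
R2: X + S -> 2 C: (1·2) − (1·1 + 1·1) = 2 − 2 = 0
R3: Y + S -> 3 C: (1·3) − (2·1 + 1·1) = 3 − 3 = 0
R4: Y + S -> 3 X: (1·3) − (2·1 + 1·1) = 3 − 3 = 0
R5: Q -> 2 S: (1·2) − (2·1) = 2 − 2 = 0
Every reaction leaves W unchanged, so W is conserved and no simulation is needed: W(T) = W(0) = 2·8 + 2·7 + 2 + 9 + 5 = 46

Value at T = 46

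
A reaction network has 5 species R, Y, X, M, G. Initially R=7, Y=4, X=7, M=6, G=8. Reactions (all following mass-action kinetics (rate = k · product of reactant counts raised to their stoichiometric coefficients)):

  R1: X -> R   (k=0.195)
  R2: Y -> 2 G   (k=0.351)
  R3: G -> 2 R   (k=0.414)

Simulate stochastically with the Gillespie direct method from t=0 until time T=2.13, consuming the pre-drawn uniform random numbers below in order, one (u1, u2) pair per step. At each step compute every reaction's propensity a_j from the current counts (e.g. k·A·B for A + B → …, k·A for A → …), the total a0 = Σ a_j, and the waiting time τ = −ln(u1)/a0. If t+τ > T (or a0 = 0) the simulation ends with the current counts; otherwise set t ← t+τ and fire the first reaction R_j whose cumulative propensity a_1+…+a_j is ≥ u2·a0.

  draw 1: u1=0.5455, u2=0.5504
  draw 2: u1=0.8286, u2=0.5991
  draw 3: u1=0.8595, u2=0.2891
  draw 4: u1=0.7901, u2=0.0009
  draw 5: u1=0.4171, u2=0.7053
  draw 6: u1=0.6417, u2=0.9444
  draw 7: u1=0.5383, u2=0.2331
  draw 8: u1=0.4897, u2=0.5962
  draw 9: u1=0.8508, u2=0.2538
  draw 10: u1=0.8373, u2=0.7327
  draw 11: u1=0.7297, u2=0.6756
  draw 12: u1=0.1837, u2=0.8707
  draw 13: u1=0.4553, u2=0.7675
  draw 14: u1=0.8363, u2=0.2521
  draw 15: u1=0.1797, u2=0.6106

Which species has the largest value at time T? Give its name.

Dominant species at T: R

t=0.000: R=7 Y=4 X=7 M=6 G=8
Draw 1: a1=1.365, a2=1.404, a3=3.312, a0=6.081; τ=−ln(0.5455)/6.081=0.100 → t=0.100; u2·a0=0.5504·6.081=3.347; a1+a2=2.769 < 3.347 ≤ a1+…+a3=6.081 → R3 fires; R=9 Y=4 X=7 M=6 G=7
Draw 2: a1=1.365, a2=1.404, a3=2.898, a0=5.667; τ=−ln(0.8286)/5.667=0.033 → t=0.133; u2·a0=0.5991·5.667=3.395; a1+a2=2.769 < 3.395 ≤ a1+…+a3=5.667 → R3 fires; R=11 Y=4 X=7 M=6 G=6
Draw 3: a1=1.365, a2=1.404, a3=2.484, a0=5.253; τ=−ln(0.8595)/5.253=0.029 → t=0.162; u2·a0=0.2891·5.253=1.519; a1=1.365 < 1.519 ≤ a1+a2=2.769 → R2 fires; R=11 Y=3 X=7 M=6 G=8
Draw 4: a1=1.365, a2=1.053, a3=3.312, a0=5.730; τ=−ln(0.7901)/5.730=0.041 → t=0.203; u2·a0=0.0009·5.730=0.005 ≤ a1=1.365 → R1 fires; R=12 Y=3 X=6 M=6 G=8
Draw 5: a1=1.170, a2=1.053, a3=3.312, a0=5.535; τ=−ln(0.4171)/5.535=0.158 → t=0.361; u2·a0=0.7053·5.535=3.904; a1+a2=2.223 < 3.904 ≤ a1+…+a3=5.535 → R3 fires; R=14 Y=3 X=6 M=6 G=7
Draw 6: a1=1.170, a2=1.053, a3=2.898, a0=5.121; τ=−ln(0.6417)/5.121=0.087 → t=0.447; u2·a0=0.9444·5.121=4.836; a1+a2=2.223 < 4.836 ≤ a1+…+a3=5.121 → R3 fires; R=16 Y=3 X=6 M=6 G=6
Draw 7: a1=1.170, a2=1.053, a3=2.484, a0=4.707; τ=−ln(0.5383)/4.707=0.132 → t=0.579; u2·a0=0.2331·4.707=1.097 ≤ a1=1.170 → R1 fires; R=17 Y=3 X=5 M=6 G=6
Draw 8: a1=0.975, a2=1.053, a3=2.484, a0=4.512; τ=−ln(0.4897)/4.512=0.158 → t=0.737; u2·a0=0.5962·4.512=2.690; a1+a2=2.028 < 2.690 ≤ a1+…+a3=4.512 → R3 fires; R=19 Y=3 X=5 M=6 G=5
Draw 9: a1=0.975, a2=1.053, a3=2.070, a0=4.098; τ=−ln(0.8508)/4.098=0.039 → t=0.777; u2·a0=0.2538·4.098=1.040; a1=0.975 < 1.040 ≤ a1+a2=2.028 → R2 fires; R=19 Y=2 X=5 M=6 G=7
Draw 10: a1=0.975, a2=0.702, a3=2.898, a0=4.575; τ=−ln(0.8373)/4.575=0.039 → t=0.815; u2·a0=0.7327·4.575=3.352; a1+a2=1.677 < 3.352 ≤ a1+…+a3=4.575 → R3 fires; R=21 Y=2 X=5 M=6 G=6
Draw 11: a1=0.975, a2=0.702, a3=2.484, a0=4.161; τ=−ln(0.7297)/4.161=0.076 → t=0.891; u2·a0=0.6756·4.161=2.811; a1+a2=1.677 < 2.811 ≤ a1+…+a3=4.161 → R3 fires; R=23 Y=2 X=5 M=6 G=5
Draw 12: a1=0.975, a2=0.702, a3=2.070, a0=3.747; τ=−ln(0.1837)/3.747=0.452 → t=1.343; u2·a0=0.8707·3.747=3.263; a1+a2=1.677 < 3.263 ≤ a1+…+a3=3.747 → R3 fires; R=25 Y=2 X=5 M=6 G=4
Draw 13: a1=0.975, a2=0.702, a3=1.656, a0=3.333; τ=−ln(0.4553)/3.333=0.236 → t=1.579; u2·a0=0.7675·3.333=2.558; a1+a2=1.677 < 2.558 ≤ a1+…+a3=3.333 → R3 fires; R=27 Y=2 X=5 M=6 G=3
Draw 14: a1=0.975, a2=0.702, a3=1.242, a0=2.919; τ=−ln(0.8363)/2.919=0.061 → t=1.641; u2·a0=0.2521·2.919=0.736 ≤ a1=0.975 → R1 fires; R=28 Y=2 X=4 M=6 G=3
Draw 15: a1=0.780, a2=0.702, a3=1.242, a0=2.724; τ=−ln(0.1797)/2.724=0.630 → t=2.271 > T=2.13: stop.
At T=2.13: R=28 Y=2 X=4 M=6 G=3; the largest is R.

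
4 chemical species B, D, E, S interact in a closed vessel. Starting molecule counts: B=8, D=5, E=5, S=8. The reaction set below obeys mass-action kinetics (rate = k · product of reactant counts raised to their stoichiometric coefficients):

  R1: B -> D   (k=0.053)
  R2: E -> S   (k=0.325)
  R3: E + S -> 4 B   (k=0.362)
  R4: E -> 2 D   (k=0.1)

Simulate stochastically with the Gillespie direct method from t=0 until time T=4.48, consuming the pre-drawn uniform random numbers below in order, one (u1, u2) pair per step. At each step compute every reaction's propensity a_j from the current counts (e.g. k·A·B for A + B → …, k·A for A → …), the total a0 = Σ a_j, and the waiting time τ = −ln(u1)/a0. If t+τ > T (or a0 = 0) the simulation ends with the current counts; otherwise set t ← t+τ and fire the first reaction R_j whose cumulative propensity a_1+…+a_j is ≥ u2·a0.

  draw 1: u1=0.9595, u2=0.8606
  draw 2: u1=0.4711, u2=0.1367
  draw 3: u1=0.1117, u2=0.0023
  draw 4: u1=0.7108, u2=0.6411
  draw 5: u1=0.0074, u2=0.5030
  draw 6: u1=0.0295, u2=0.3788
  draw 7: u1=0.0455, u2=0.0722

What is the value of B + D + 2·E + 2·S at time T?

Value at T = 39

Check how each reaction changes W = B + D + 2·E + 2·S (weight of products minus weight of reactants):
R1: B -> D: (1·1) − (1·1) = 1 − 1 = 0
R2: E -> S: (2·1) − (2·1) = 2 − 2 = 0
R3: E + S -> 4 B: (1·4) − (2·1 + 2·1) = 4 − 4 = 0
R4: E -> 2 D: (1·2) − (2·1) = 2 − 2 = 0
Every reaction leaves W unchanged, so W is conserved and no simulation is needed: W(T) = W(0) = 8 + 5 + 2·5 + 2·8 = 39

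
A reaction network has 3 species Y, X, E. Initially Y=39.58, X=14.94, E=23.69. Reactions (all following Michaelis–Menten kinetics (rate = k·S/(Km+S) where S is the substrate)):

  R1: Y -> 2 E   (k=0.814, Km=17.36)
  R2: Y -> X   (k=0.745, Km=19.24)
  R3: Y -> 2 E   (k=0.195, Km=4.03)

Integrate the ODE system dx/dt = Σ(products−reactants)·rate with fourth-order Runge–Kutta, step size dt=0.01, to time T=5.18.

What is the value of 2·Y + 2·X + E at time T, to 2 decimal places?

Value at T = 132.73

Check how each reaction changes W = 2·Y + 2·X + E (weight of products minus weight of reactants):
R1: Y -> 2 E: (1·2) − (2·1) = 2 − 2 = 0
R2: Y -> X: (2·1) − (2·1) = 2 − 2 = 0
R3: Y -> 2 E: (1·2) − (2·1) = 2 − 2 = 0
Every reaction leaves W unchanged, so W is conserved and no simulation is needed: W(T) = W(0) = 2·39.58 + 2·14.94 + 23.69 = 132.73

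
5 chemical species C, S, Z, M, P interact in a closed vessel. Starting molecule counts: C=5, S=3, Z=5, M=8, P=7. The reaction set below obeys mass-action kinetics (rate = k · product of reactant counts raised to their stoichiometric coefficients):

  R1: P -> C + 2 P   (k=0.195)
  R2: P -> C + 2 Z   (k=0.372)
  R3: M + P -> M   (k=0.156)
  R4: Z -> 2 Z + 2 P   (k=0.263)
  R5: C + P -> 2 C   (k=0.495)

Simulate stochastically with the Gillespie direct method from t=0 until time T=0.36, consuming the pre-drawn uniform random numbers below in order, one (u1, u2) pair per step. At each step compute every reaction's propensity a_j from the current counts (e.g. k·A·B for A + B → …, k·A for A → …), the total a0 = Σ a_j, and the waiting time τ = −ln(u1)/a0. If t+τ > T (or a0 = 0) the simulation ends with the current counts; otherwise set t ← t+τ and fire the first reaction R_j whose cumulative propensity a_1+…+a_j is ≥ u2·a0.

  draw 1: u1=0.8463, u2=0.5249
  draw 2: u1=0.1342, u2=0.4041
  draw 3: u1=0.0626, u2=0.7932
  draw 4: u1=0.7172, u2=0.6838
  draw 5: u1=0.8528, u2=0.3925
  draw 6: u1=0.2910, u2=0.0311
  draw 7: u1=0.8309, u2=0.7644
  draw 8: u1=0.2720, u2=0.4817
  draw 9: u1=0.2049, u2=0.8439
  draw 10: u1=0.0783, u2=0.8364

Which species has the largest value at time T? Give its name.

Dominant species at T: C

t=0.000: C=5 S=3 Z=5 M=8 P=7
Draw 1: a1=1.365, a2=2.604, a3=8.736, a4=1.315, a5=17.325, a0=31.345; τ=−ln(0.8463)/31.345=0.005 → t=0.005; u2·a0=0.5249·31.345=16.453; a1+…+a4=14.020 < 16.453 ≤ a1+…+a5=31.345 → R5 fires; C=6 S=3 Z=5 M=8 P=6
Draw 2: a1=1.170, a2=2.232, a3=7.488, a4=1.315, a5=17.820, a0=30.025; τ=−ln(0.1342)/30.025=0.067 → t=0.072; u2·a0=0.4041·30.025=12.133; a1+…+a3=10.890 < 12.133 ≤ a1+…+a4=12.205 → R4 fires; C=6 S=3 Z=6 M=8 P=8
Draw 3: a1=1.560, a2=2.976, a3=9.984, a4=1.578, a5=23.760, a0=39.858; τ=−ln(0.0626)/39.858=0.070 → t=0.142; u2·a0=0.7932·39.858=31.615; a1+…+a4=16.098 < 31.615 ≤ a1+…+a5=39.858 → R5 fires; C=7 S=3 Z=6 M=8 P=7
Draw 4: a1=1.365, a2=2.604, a3=8.736, a4=1.578, a5=24.255, a0=38.538; τ=−ln(0.7172)/38.538=0.009 → t=0.150; u2·a0=0.6838·38.538=26.352; a1+…+a4=14.283 < 26.352 ≤ a1+…+a5=38.538 → R5 fires; C=8 S=3 Z=6 M=8 P=6
Draw 5: a1=1.170, a2=2.232, a3=7.488, a4=1.578, a5=23.760, a0=36.228; τ=−ln(0.8528)/36.228=0.004 → t=0.155; u2·a0=0.3925·36.228=14.219; a1+…+a4=12.468 < 14.219 ≤ a1+…+a5=36.228 → R5 fires; C=9 S=3 Z=6 M=8 P=5
Draw 6: a1=0.975, a2=1.860, a3=6.240, a4=1.578, a5=22.275, a0=32.928; τ=−ln(0.2910)/32.928=0.037 → t=0.192; u2·a0=0.0311·32.928=1.024; a1=0.975 < 1.024 ≤ a1+a2=2.835 → R2 fires; C=10 S=3 Z=8 M=8 P=4
Draw 7: a1=0.780, a2=1.488, a3=4.992, a4=2.104, a5=19.800, a0=29.164; τ=−ln(0.8309)/29.164=0.006 → t=0.199; u2·a0=0.7644·29.164=22.293; a1+…+a4=9.364 < 22.293 ≤ a1+…+a5=29.164 → R5 fires; C=11 S=3 Z=8 M=8 P=3
Draw 8: a1=0.585, a2=1.116, a3=3.744, a4=2.104, a5=16.335, a0=23.884; τ=−ln(0.2720)/23.884=0.055 → t=0.253; u2·a0=0.4817·23.884=11.505; a1+…+a4=7.549 < 11.505 ≤ a1+…+a5=23.884 → R5 fires; C=12 S=3 Z=8 M=8 P=2
Draw 9: a1=0.390, a2=0.744, a3=2.496, a4=2.104, a5=11.880, a0=17.614; τ=−ln(0.2049)/17.614=0.090 → t=0.343; u2·a0=0.8439·17.614=14.864; a1+…+a4=5.734 < 14.864 ≤ a1+…+a5=17.614 → R5 fires; C=13 S=3 Z=8 M=8 P=1
Draw 10: a1=0.195, a2=0.372, a3=1.248, a4=2.104, a5=6.435, a0=10.354; τ=−ln(0.0783)/10.354=0.246 → t=0.589 > T=0.36: stop.
At T=0.36: C=13 S=3 Z=8 M=8 P=1; the largest is C.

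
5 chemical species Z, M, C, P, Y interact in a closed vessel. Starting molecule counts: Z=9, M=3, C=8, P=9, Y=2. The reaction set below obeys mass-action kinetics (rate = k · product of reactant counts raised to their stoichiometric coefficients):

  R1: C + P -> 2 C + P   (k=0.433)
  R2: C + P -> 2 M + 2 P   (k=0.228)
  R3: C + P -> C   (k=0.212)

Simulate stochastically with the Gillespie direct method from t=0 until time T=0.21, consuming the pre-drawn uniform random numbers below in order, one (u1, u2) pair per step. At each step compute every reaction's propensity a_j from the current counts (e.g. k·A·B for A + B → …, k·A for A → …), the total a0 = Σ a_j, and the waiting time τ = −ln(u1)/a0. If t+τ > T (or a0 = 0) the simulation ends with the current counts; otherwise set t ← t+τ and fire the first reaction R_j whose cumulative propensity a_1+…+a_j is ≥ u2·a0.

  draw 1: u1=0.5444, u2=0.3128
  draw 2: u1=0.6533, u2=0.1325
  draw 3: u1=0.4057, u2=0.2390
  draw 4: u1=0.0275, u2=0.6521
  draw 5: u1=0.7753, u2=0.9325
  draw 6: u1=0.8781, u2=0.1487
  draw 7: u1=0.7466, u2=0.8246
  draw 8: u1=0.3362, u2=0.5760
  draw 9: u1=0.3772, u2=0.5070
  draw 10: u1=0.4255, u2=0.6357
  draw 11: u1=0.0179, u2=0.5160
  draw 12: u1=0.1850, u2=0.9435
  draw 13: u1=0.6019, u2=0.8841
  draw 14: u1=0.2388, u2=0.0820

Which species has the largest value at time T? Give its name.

t=0.000: Z=9 M=3 C=8 P=9 Y=2
Draw 1: a1=31.176, a2=16.416, a3=15.264, a0=62.856; τ=−ln(0.5444)/62.856=0.010 → t=0.010; u2·a0=0.3128·62.856=19.661 ≤ a1=31.176 → R1 fires; Z=9 M=3 C=9 P=9 Y=2
Draw 2: a1=35.073, a2=18.468, a3=17.172, a0=70.713; τ=−ln(0.6533)/70.713=0.006 → t=0.016; u2·a0=0.1325·70.713=9.369 ≤ a1=35.073 → R1 fires; Z=9 M=3 C=10 P=9 Y=2
Draw 3: a1=38.970, a2=20.520, a3=19.080, a0=78.570; τ=−ln(0.4057)/78.570=0.011 → t=0.027; u2·a0=0.2390·78.570=18.778 ≤ a1=38.970 → R1 fires; Z=9 M=3 C=11 P=9 Y=2
Draw 4: a1=42.867, a2=22.572, a3=20.988, a0=86.427; τ=−ln(0.0275)/86.427=0.042 → t=0.069; u2·a0=0.6521·86.427=56.359; a1=42.867 < 56.359 ≤ a1+a2=65.439 → R2 fires; Z=9 M=5 C=10 P=10 Y=2
Draw 5: a1=43.300, a2=22.800, a3=21.200, a0=87.300; τ=−ln(0.7753)/87.300=0.003 → t=0.072; u2·a0=0.9325·87.300=81.407; a1+a2=66.100 < 81.407 ≤ a1+…+a3=87.300 → R3 fires; Z=9 M=5 C=10 P=9 Y=2
Draw 6: a1=38.970, a2=20.520, a3=19.080, a0=78.570; τ=−ln(0.8781)/78.570=0.002 → t=0.073; u2·a0=0.1487·78.570=11.683 ≤ a1=38.970 → R1 fires; Z=9 M=5 C=11 P=9 Y=2
Draw 7: a1=42.867, a2=22.572, a3=20.988, a0=86.427; τ=−ln(0.7466)/86.427=0.003 → t=0.077; u2·a0=0.8246·86.427=71.268; a1+a2=65.439 < 71.268 ≤ a1+…+a3=86.427 → R3 fires; Z=9 M=5 C=11 P=8 Y=2
Draw 8: a1=38.104, a2=20.064, a3=18.656, a0=76.824; τ=−ln(0.3362)/76.824=0.014 → t=0.091; u2·a0=0.5760·76.824=44.251; a1=38.104 < 44.251 ≤ a1+a2=58.168 → R2 fires; Z=9 M=7 C=10 P=9 Y=2
Draw 9: a1=38.970, a2=20.520, a3=19.080, a0=78.570; τ=−ln(0.3772)/78.570=0.012 → t=0.103; u2·a0=0.5070·78.570=39.835; a1=38.970 < 39.835 ≤ a1+a2=59.490 → R2 fires; Z=9 M=9 C=9 P=10 Y=2
Draw 10: a1=38.970, a2=20.520, a3=19.080, a0=78.570; τ=−ln(0.4255)/78.570=0.011 → t=0.114; u2·a0=0.6357·78.570=49.947; a1=38.970 < 49.947 ≤ a1+a2=59.490 → R2 fires; Z=9 M=11 C=8 P=11 Y=2
Draw 11: a1=38.104, a2=20.064, a3=18.656, a0=76.824; τ=−ln(0.0179)/76.824=0.052 → t=0.167; u2·a0=0.5160·76.824=39.641; a1=38.104 < 39.641 ≤ a1+a2=58.168 → R2 fires; Z=9 M=13 C=7 P=12 Y=2
Draw 12: a1=36.372, a2=19.152, a3=17.808, a0=73.332; τ=−ln(0.1850)/73.332=0.023 → t=0.190; u2·a0=0.9435·73.332=69.189; a1+a2=55.524 < 69.189 ≤ a1+…+a3=73.332 → R3 fires; Z=9 M=13 C=7 P=11 Y=2
Draw 13: a1=33.341, a2=17.556, a3=16.324, a0=67.221; τ=−ln(0.6019)/67.221=0.008 → t=0.197; u2·a0=0.8841·67.221=59.430; a1+a2=50.897 < 59.430 ≤ a1+…+a3=67.221 → R3 fires; Z=9 M=13 C=7 P=10 Y=2
Draw 14: a1=30.310, a2=15.960, a3=14.840, a0=61.110; τ=−ln(0.2388)/61.110=0.023 → t=0.221 > T=0.21: stop.
At T=0.21: Z=9 M=13 C=7 P=10 Y=2; the largest is M.

Dominant species at T: M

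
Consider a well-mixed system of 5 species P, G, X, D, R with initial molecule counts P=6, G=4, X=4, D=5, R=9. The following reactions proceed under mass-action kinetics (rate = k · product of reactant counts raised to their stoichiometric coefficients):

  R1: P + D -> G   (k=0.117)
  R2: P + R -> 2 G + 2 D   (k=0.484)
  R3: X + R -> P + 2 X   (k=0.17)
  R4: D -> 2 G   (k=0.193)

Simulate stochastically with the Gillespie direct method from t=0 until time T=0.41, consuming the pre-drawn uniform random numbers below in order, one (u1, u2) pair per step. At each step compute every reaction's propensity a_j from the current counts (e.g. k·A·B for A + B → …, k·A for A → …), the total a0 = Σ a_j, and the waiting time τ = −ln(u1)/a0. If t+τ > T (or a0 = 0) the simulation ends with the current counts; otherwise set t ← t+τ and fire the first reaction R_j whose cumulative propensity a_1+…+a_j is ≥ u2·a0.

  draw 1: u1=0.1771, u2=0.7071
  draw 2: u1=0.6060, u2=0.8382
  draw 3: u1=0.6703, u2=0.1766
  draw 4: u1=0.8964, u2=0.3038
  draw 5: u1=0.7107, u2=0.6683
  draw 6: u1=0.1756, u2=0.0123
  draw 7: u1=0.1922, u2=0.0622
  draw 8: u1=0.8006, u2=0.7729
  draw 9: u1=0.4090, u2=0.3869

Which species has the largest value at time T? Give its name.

t=0.000: P=6 G=4 X=4 D=5 R=9
Draw 1: a1=3.510, a2=26.136, a3=6.120, a4=0.965, a0=36.731; τ=−ln(0.1771)/36.731=0.047 → t=0.047; u2·a0=0.7071·36.731=25.972; a1=3.510 < 25.972 ≤ a1+a2=29.646 → R2 fires; P=5 G=6 X=4 D=7 R=8
Draw 2: a1=4.095, a2=19.360, a3=5.440, a4=1.351, a0=30.246; τ=−ln(0.6060)/30.246=0.017 → t=0.064; u2·a0=0.8382·30.246=25.352; a1+a2=23.455 < 25.352 ≤ a1+…+a3=28.895 → R3 fires; P=6 G=6 X=5 D=7 R=7
Draw 3: a1=4.914, a2=20.328, a3=5.950, a4=1.351, a0=32.543; τ=−ln(0.6703)/32.543=0.012 → t=0.076; u2·a0=0.1766·32.543=5.747; a1=4.914 < 5.747 ≤ a1+a2=25.242 → R2 fires; P=5 G=8 X=5 D=9 R=6
Draw 4: a1=5.265, a2=14.520, a3=5.100, a4=1.737, a0=26.622; τ=−ln(0.8964)/26.622=0.004 → t=0.080; u2·a0=0.3038·26.622=8.088; a1=5.265 < 8.088 ≤ a1+a2=19.785 → R2 fires; P=4 G=10 X=5 D=11 R=5
Draw 5: a1=5.148, a2=9.680, a3=4.250, a4=2.123, a0=21.201; τ=−ln(0.7107)/21.201=0.016 → t=0.096; u2·a0=0.6683·21.201=14.169; a1=5.148 < 14.169 ≤ a1+a2=14.828 → R2 fires; P=3 G=12 X=5 D=13 R=4
Draw 6: a1=4.563, a2=5.808, a3=3.400, a4=2.509, a0=16.280; τ=−ln(0.1756)/16.280=0.107 → t=0.203; u2·a0=0.0123·16.280=0.200 ≤ a1=4.563 → R1 fires; P=2 G=13 X=5 D=12 R=4
Draw 7: a1=2.808, a2=3.872, a3=3.400, a4=2.316, a0=12.396; τ=−ln(0.1922)/12.396=0.133 → t=0.336; u2·a0=0.0622·12.396=0.771 ≤ a1=2.808 → R1 fires; P=1 G=14 X=5 D=11 R=4
Draw 8: a1=1.287, a2=1.936, a3=3.400, a4=2.123, a0=8.746; τ=−ln(0.8006)/8.746=0.025 → t=0.362; u2·a0=0.7729·8.746=6.760; a1+…+a3=6.623 < 6.760 ≤ a1+…+a4=8.746 → R4 fires; P=1 G=16 X=5 D=10 R=4
Draw 9: a1=1.170, a2=1.936, a3=3.400, a4=1.930, a0=8.436; τ=−ln(0.4090)/8.436=0.106 → t=0.467 > T=0.41: stop.
At T=0.41: P=1 G=16 X=5 D=10 R=4; the largest is G.

Dominant species at T: G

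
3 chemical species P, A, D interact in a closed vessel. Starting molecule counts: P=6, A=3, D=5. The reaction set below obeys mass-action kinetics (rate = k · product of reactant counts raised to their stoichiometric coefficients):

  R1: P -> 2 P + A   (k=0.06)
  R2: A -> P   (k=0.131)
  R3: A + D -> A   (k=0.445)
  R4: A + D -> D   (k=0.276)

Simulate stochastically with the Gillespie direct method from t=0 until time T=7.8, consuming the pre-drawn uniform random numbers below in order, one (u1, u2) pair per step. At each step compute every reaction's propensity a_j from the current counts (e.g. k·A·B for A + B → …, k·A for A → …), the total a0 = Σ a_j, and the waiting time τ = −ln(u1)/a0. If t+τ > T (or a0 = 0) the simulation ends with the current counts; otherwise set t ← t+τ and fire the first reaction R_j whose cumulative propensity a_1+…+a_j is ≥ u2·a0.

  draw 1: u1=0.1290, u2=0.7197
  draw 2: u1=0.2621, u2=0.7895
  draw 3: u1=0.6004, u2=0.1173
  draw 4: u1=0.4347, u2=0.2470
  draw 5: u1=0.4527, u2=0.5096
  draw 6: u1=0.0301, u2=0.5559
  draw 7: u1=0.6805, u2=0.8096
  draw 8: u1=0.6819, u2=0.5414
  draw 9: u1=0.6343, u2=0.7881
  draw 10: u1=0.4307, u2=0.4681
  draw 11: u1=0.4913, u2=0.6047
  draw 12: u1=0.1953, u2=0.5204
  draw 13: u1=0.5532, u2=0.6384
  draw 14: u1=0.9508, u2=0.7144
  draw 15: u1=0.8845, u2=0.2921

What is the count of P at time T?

t=0.000: P=6 A=3 D=5
Draw 1: a1=0.360, a2=0.393, a3=6.675, a4=4.140, a0=11.568; τ=−ln(0.1290)/11.568=0.177 → t=0.177; u2·a0=0.7197·11.568=8.325; a1+…+a3=7.428 < 8.325 ≤ a1+…+a4=11.568 → R4 fires; P=6 A=2 D=5
Draw 2: a1=0.360, a2=0.262, a3=4.450, a4=2.760, a0=7.832; τ=−ln(0.2621)/7.832=0.171 → t=0.348; u2·a0=0.7895·7.832=6.183; a1+…+a3=5.072 < 6.183 ≤ a1+…+a4=7.832 → R4 fires; P=6 A=1 D=5
Draw 3: a1=0.360, a2=0.131, a3=2.225, a4=1.380, a0=4.096; τ=−ln(0.6004)/4.096=0.125 → t=0.473; u2·a0=0.1173·4.096=0.480; a1=0.360 < 0.480 ≤ a1+a2=0.491 → R2 fires; P=7 A=0 D=5
Draw 4: a1=0.420, a2=0.000, a3=0.000, a4=0.000, a0=0.420; τ=−ln(0.4347)/0.420=1.984 → t=2.456; u2·a0=0.2470·0.420=0.104 ≤ a1=0.420 → R1 fires; P=8 A=1 D=5
Draw 5: a1=0.480, a2=0.131, a3=2.225, a4=1.380, a0=4.216; τ=−ln(0.4527)/4.216=0.188 → t=2.644; u2·a0=0.5096·4.216=2.148; a1+a2=0.611 < 2.148 ≤ a1+…+a3=2.836 → R3 fires; P=8 A=1 D=4
Draw 6: a1=0.480, a2=0.131, a3=1.780, a4=1.104, a0=3.495; τ=−ln(0.0301)/3.495=1.002 → t=3.646; u2·a0=0.5559·3.495=1.943; a1+a2=0.611 < 1.943 ≤ a1+…+a3=2.391 → R3 fires; P=8 A=1 D=3
Draw 7: a1=0.480, a2=0.131, a3=1.335, a4=0.828, a0=2.774; τ=−ln(0.6805)/2.774=0.139 → t=3.785; u2·a0=0.8096·2.774=2.246; a1+…+a3=1.946 < 2.246 ≤ a1+…+a4=2.774 → R4 fires; P=8 A=0 D=3
Draw 8: a1=0.480, a2=0.000, a3=0.000, a4=0.000, a0=0.480; τ=−ln(0.6819)/0.480=0.798 → t=4.583; u2·a0=0.5414·0.480=0.260 ≤ a1=0.480 → R1 fires; P=9 A=1 D=3
Draw 9: a1=0.540, a2=0.131, a3=1.335, a4=0.828, a0=2.834; τ=−ln(0.6343)/2.834=0.161 → t=4.744; u2·a0=0.7881·2.834=2.233; a1+…+a3=2.006 < 2.233 ≤ a1+…+a4=2.834 → R4 fires; P=9 A=0 D=3
Draw 10: a1=0.540, a2=0.000, a3=0.000, a4=0.000, a0=0.540; τ=−ln(0.4307)/0.540=1.560 → t=6.303; u2·a0=0.4681·0.540=0.253 ≤ a1=0.540 → R1 fires; P=10 A=1 D=3
Draw 11: a1=0.600, a2=0.131, a3=1.335, a4=0.828, a0=2.894; τ=−ln(0.4913)/2.894=0.246 → t=6.549; u2·a0=0.6047·2.894=1.750; a1+a2=0.731 < 1.750 ≤ a1+…+a3=2.066 → R3 fires; P=10 A=1 D=2
Draw 12: a1=0.600, a2=0.131, a3=0.890, a4=0.552, a0=2.173; τ=−ln(0.1953)/2.173=0.752 → t=7.301; u2·a0=0.5204·2.173=1.131; a1+a2=0.731 < 1.131 ≤ a1+…+a3=1.621 → R3 fires; P=10 A=1 D=1
Draw 13: a1=0.600, a2=0.131, a3=0.445, a4=0.276, a0=1.452; τ=−ln(0.5532)/1.452=0.408 → t=7.708; u2·a0=0.6384·1.452=0.927; a1+a2=0.731 < 0.927 ≤ a1+…+a3=1.176 → R3 fires; P=10 A=1 D=0
Draw 14: a1=0.600, a2=0.131, a3=0.000, a4=0.000, a0=0.731; τ=−ln(0.9508)/0.731=0.069 → t=7.777; u2·a0=0.7144·0.731=0.522 ≤ a1=0.600 → R1 fires; P=11 A=2 D=0
Draw 15: a1=0.660, a2=0.262, a3=0.000, a4=0.000, a0=0.922; τ=−ln(0.8845)/0.922=0.133 → t=7.910 > T=7.8: stop.
Read off P at T=7.8: 11

P at T = 11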